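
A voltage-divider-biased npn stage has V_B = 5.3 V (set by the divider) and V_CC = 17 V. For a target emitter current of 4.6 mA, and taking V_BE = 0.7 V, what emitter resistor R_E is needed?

R_E ≈ 1 kΩ

V_E = V_B − V_BE = 5.3 − 0.7 = 4.6 V.
R_E = V_E / I_E = 4.6 / 4.6 = 1 kΩ.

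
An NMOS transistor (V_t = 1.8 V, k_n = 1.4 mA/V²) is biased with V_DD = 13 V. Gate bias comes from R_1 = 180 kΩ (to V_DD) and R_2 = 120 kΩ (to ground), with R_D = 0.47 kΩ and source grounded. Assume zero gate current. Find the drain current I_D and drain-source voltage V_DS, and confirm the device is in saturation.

V_G = V_DD·R_2/(R_1+R_2) = 13×120/300 = 5.2 V. With the source grounded, V_GS = V_G = 5.2 V.
Assume saturation: I_D = (k_n/2)(V_GS − V_t)² = (1.4/2)×(5.2 − 1.8)² = 0.7×3.4² = 8.09 mA.
V_DS = V_DD − I_D·R_D = 13 − 8.09×0.47 = 9.2 V.
Saturation requires V_DS ≥ V_GS − V_t = 3.4 V; 9.2 ≥ 3.4 ✓.

I_D ≈ 8.1 mA, V_DS ≈ 9.2 V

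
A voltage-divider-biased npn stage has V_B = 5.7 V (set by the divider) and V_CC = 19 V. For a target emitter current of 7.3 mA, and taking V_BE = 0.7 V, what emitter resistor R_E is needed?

V_E = V_B − V_BE = 5.7 − 0.7 = 5 V.
R_E = V_E / I_E = 5 / 7.3 = 0.685 kΩ.

R_E ≈ 0.68 kΩ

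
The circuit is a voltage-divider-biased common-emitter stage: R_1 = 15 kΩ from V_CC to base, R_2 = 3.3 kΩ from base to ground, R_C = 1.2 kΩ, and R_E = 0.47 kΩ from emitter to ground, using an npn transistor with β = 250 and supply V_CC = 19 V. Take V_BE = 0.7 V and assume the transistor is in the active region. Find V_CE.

V_CE ≈ 9.6 V

Thevenize the base divider: V_Th = V_CC·R_2/(R_1+R_2) = 19×3.3/18.3 = 3.43 V, R_Th = R_1‖R_2 = 2.7 kΩ.
Base-emitter loop: V_Th = I_B·R_Th + V_BE + (β+1)I_B·R_E, so I_B = (3.43 − 0.7) / (2.7 + 251×0.47) = 0.0226 mA.
I_C = β·I_B = 250×0.0226 = 5.65 mA, and I_E = (β+1)I_B = 5.67 mA.
V_CE = V_CC − I_C·R_C − I_E·R_E = 19 − 5.65×1.2 − 5.67×0.47 = 9.56 V.
V_CE = 9.56 V > 0.2 V confirms active-region operation.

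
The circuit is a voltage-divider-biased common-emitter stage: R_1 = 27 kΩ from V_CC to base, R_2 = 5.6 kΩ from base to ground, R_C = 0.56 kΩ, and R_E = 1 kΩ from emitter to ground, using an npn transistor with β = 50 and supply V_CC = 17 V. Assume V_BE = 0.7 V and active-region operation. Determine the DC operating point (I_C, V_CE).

I_C ≈ 2 mA, V_CE ≈ 14 V

Thevenize the base divider: V_Th = V_CC·R_2/(R_1+R_2) = 17×5.6/32.6 = 2.92 V, R_Th = R_1‖R_2 = 4.64 kΩ.
Base-emitter loop: V_Th = I_B·R_Th + V_BE + (β+1)I_B·R_E, so I_B = (2.92 − 0.7) / (4.64 + 51×1) = 0.0399 mA.
I_C = β·I_B = 50×0.0399 = 2 mA, and I_E = (β+1)I_B = 2.04 mA.
V_CE = V_CC − I_C·R_C − I_E·R_E = 17 − 2×0.56 − 2.04×1 = 13.8 V.
V_CE = 13.8 V > 0.2 V confirms active-region operation.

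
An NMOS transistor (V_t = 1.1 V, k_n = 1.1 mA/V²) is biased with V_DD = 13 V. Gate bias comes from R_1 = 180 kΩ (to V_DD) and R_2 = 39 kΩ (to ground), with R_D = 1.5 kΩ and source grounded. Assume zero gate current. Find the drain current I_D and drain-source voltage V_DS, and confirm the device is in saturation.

V_G = V_DD·R_2/(R_1+R_2) = 13×39/219 = 2.32 V. With the source grounded, V_GS = V_G = 2.32 V.
Assume saturation: I_D = (k_n/2)(V_GS − V_t)² = (1.1/2)×(2.32 − 1.1)² = 0.55×1.22² = 0.812 mA.
V_DS = V_DD − I_D·R_D = 13 − 0.812×1.5 = 11.8 V.
Saturation requires V_DS ≥ V_GS − V_t = 1.22 V; 11.8 ≥ 1.22 ✓.

I_D ≈ 0.81 mA, V_DS ≈ 12 V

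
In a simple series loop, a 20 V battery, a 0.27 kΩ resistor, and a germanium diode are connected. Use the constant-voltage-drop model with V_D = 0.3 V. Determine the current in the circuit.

I ≈ 73 mA

KVL around the loop: 20 = V_D + I·R = 0.3 + I × 0.27 kΩ.
So I = (20 − 0.3) / 0.27 kΩ = 19.7 / 0.27 = 73 mA.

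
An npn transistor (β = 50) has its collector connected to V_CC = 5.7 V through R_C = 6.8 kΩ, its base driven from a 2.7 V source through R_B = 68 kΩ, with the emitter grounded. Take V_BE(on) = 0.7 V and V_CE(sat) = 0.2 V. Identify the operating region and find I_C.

saturation; I_C ≈ 0.81 mA

Assume active: I_B = (2.7 − 0.7)/68 = 0.0294 mA, giving I_C = β·I_B = 1.47 mA.
But then V_CE = 5.7 − 1.47×6.8 = -4.3 V < V_CE(sat) = 0.2 V — impossible in the active region.
So the transistor is saturated. With V_CE = 0.2 V, I_C = (V_CC − 0.2)/R_C = 5.5/6.8 = 0.809 mA.
Check: β·I_B = 1.47 mA > I_C = 0.809 mA, confirming saturation.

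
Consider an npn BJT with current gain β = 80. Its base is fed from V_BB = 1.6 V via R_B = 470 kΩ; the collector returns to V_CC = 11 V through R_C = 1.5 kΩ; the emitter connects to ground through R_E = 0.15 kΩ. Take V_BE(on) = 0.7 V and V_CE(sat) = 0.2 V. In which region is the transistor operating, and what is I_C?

Assume active. Base-emitter loop: I_B = (V_BB − V_BE)/(R_B + (β+1)R_E) = (1.6 − 0.7)/(470 + 81×0.15) = 0.00187 mA.
I_C = β·I_B = 80×0.00187 = 0.149 mA.
V_CE = V_CC − I_C·R_C − I_E·R_E = 11 − 0.149×1.5 − 0.151×0.15 = 10.8 V > V_CE(sat), so the active-region assumption holds.

active; I_C ≈ 0.15 mA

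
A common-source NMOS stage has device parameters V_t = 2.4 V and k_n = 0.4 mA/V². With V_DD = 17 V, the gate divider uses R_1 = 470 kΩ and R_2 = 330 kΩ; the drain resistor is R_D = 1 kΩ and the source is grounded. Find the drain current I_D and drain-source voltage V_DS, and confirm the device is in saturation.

V_G = V_DD·R_2/(R_1+R_2) = 17×330/800 = 7.01 V. With the source grounded, V_GS = V_G = 7.01 V.
Assume saturation: I_D = (k_n/2)(V_GS − V_t)² = (0.4/2)×(7.01 − 2.4)² = 0.2×4.61² = 4.26 mA.
V_DS = V_DD − I_D·R_D = 17 − 4.26×1 = 12.7 V.
Saturation requires V_DS ≥ V_GS − V_t = 4.61 V; 12.7 ≥ 4.61 ✓.

I_D ≈ 4.3 mA, V_DS ≈ 13 V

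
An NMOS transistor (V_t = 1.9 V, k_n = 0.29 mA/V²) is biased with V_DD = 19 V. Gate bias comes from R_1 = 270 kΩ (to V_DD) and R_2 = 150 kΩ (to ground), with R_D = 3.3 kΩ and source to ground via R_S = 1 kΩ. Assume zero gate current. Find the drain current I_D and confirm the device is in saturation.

I_D ≈ 1.6 mA

V_G = V_DD·R_2/(R_1+R_2) = 19×150/420 = 6.79 V.
Assume saturation: I_D = (k_n/2)(V_GS − V_t)² with V_GS = V_G − I_D·R_S = 6.79 − 1·I_D.
Substituting gives 0.145·I_D² − 2.42·I_D + 3.46 = 0, with roots I_D = 1.58 or 15.1 mA.
The root I_D = 15.1 mA gives V_GS = -8.3 V ≤ V_t, so take I_D = 1.58 mA.
Then V_GS = 5.2 V and V_DS = V_DD − I_D(R_D+R_S) = 19 − 1.58×4.3 = 12.2 V.
Saturation requires V_DS ≥ V_GS − V_t = 3.3 V; 12.2 ≥ 3.3 ✓.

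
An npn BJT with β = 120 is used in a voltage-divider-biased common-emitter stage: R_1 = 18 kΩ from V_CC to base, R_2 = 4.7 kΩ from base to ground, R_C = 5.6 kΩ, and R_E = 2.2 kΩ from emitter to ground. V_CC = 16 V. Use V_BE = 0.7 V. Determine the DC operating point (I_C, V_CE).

I_C ≈ 1.2 mA, V_CE ≈ 6.9 V

Thevenize the base divider: V_Th = V_CC·R_2/(R_1+R_2) = 16×4.7/22.7 = 3.31 V, R_Th = R_1‖R_2 = 3.73 kΩ.
Base-emitter loop: V_Th = I_B·R_Th + V_BE + (β+1)I_B·R_E, so I_B = (3.31 − 0.7) / (3.73 + 121×2.2) = 0.00968 mA.
I_C = β·I_B = 120×0.00968 = 1.16 mA, and I_E = (β+1)I_B = 1.17 mA.
V_CE = V_CC − I_C·R_C − I_E·R_E = 16 − 1.16×5.6 − 1.17×2.2 = 6.92 V.
V_CE = 6.92 V > 0.2 V confirms active-region operation.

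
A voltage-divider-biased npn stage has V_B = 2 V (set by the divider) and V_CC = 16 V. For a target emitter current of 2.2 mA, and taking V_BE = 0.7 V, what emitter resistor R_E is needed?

R_E ≈ 0.59 kΩ

V_E = V_B − V_BE = 2 − 0.7 = 1.3 V.
R_E = V_E / I_E = 1.3 / 2.2 = 0.591 kΩ.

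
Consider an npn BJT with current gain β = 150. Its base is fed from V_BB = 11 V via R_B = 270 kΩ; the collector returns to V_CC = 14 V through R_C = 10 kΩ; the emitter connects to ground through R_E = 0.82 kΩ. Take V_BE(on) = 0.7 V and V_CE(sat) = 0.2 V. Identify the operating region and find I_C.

saturation; I_C ≈ 1.3 mA

Assume active: I_B = (11 − 0.7)/(270 + 151×0.82) = 0.0262 mA, I_C = β·I_B = 3.92 mA.
Then V_CE = 14 − 3.92×10 − 3.95×0.82 = -28.5 V < 0.2 V — the active assumption fails.
Re-solve with V_CE = 0.2 V. KCL at the emitter: V_E/R_E = (V_BB−0.7−V_E)/R_B + (V_CC−0.2−V_E)/R_C, giving V_E = 1.07 V.
I_C = (V_CC − 0.2 − V_E)/R_C = (13.8 − 1.07)/10 = 1.27 mA.
Check: I_B = (10.3 − 1.07)/270 = 0.0342 mA, and β·I_B = 5.13 mA > I_C, confirming saturation.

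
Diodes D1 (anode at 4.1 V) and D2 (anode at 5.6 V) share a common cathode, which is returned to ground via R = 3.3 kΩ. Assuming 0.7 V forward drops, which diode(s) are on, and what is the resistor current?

Assume both conduct. Then node N would need to be at both 4.1−0.7 = 3.4 V and 5.6−0.7 = 4.9 V, which is impossible.
Assume only D2 conducts: V_N = 5.6 − 0.7 = 4.9 V, so I_R = 4.9/3.3 = 1.48 mA.
Check D1: its anode-to-cathode voltage is 4.1 − 4.9 = -0.8 V < 0.7 V, so it is off. The assumption is consistent.

Only D2 conducts; I_R ≈ 1.5 mA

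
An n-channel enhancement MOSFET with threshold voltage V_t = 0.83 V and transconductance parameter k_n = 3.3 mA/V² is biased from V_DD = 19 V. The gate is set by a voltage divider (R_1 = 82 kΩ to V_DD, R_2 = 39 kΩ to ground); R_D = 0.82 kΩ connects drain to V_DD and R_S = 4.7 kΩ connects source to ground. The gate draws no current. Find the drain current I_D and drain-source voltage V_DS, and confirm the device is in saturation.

I_D ≈ 0.96 mA, V_DS ≈ 14 V

V_G = V_DD·R_2/(R_1+R_2) = 19×39/121 = 6.12 V.
Assume saturation: I_D = (k_n/2)(V_GS − V_t)² with V_GS = V_G − I_D·R_S = 6.12 − 4.7·I_D.
Substituting gives 36.4·I_D² − 83.1·I_D + 46.2 = 0, with roots I_D = 0.964 or 1.32 mA.
The root I_D = 1.32 mA gives V_GS = -0.0632 V ≤ V_t, so take I_D = 0.964 mA.
Then V_GS = 1.59 V and V_DS = V_DD − I_D(R_D+R_S) = 19 − 0.964×5.52 = 13.7 V.
Saturation requires V_DS ≥ V_GS − V_t = 0.764 V; 13.7 ≥ 0.764 ✓.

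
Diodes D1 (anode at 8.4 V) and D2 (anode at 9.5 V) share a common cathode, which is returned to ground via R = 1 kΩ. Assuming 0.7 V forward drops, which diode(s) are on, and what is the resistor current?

Assume both conduct. Then node N would need to be at both 8.4−0.7 = 7.7 V and 9.5−0.7 = 8.8 V, which is impossible.
Assume only D2 conducts: V_N = 9.5 − 0.7 = 8.8 V, so I_R = 8.8/1 = 8.8 mA.
Check D1: its anode-to-cathode voltage is 8.4 − 8.8 = -0.4 V < 0.7 V, so it is off. The assumption is consistent.

Only D2 conducts; I_R ≈ 8.8 mA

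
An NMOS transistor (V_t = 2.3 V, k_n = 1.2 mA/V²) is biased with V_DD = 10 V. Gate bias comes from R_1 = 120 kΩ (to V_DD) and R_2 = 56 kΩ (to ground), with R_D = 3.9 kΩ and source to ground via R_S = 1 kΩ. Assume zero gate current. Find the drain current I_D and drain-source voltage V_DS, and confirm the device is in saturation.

V_G = V_DD·R_2/(R_1+R_2) = 10×56/176 = 3.18 V.
Assume saturation: I_D = (k_n/2)(V_GS − V_t)² with V_GS = V_G − I_D·R_S = 3.18 − 1·I_D.
Substituting gives 0.6·I_D² − 2.06·I_D + 0.467 = 0, with roots I_D = 0.244 or 3.19 mA.
The root I_D = 3.19 mA gives V_GS = -0.00444 V ≤ V_t, so take I_D = 0.244 mA.
Then V_GS = 2.94 V and V_DS = V_DD − I_D(R_D+R_S) = 10 − 0.244×4.9 = 8.8 V.
Saturation requires V_DS ≥ V_GS − V_t = 0.638 V; 8.8 ≥ 0.638 ✓.

I_D ≈ 0.24 mA, V_DS ≈ 8.8 V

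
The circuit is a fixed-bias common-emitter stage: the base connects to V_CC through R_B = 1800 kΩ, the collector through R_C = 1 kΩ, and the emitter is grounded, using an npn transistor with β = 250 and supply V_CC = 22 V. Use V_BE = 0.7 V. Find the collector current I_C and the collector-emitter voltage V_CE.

I_C ≈ 3 mA, V_CE ≈ 19 V

Base loop: V_CC = I_B·R_B + V_BE, so I_B = (22 − 0.7)/1800 kΩ = 0.0118 mA.
In the active region I_C = β·I_B = 250 × 0.0118 = 2.96 mA.
Collector loop: V_CE = V_CC − I_C·R_C = 22 − 2.96×1 = 19 V.
Since V_CE = 19 V > V_CE(sat) ≈ 0.2 V, the transistor is in the active region as assumed.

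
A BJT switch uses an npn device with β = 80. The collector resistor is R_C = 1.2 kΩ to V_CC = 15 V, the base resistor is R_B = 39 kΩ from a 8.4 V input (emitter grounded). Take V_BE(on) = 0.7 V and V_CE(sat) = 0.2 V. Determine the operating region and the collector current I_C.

saturation; I_C ≈ 12 mA

Assume active: I_B = (8.4 − 0.7)/39 = 0.197 mA, giving I_C = β·I_B = 15.8 mA.
But then V_CE = 15 − 15.8×1.2 = -3.95 V < V_CE(sat) = 0.2 V — impossible in the active region.
So the transistor is saturated. With V_CE = 0.2 V, I_C = (V_CC − 0.2)/R_C = 14.8/1.2 = 12.3 mA.
Check: β·I_B = 15.8 mA > I_C = 12.3 mA, confirming saturation.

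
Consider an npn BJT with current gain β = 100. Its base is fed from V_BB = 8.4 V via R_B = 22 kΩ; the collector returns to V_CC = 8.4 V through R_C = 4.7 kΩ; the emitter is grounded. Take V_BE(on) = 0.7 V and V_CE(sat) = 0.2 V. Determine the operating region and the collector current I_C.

Assume active: I_B = (8.4 − 0.7)/22 = 0.35 mA, giving I_C = β·I_B = 35 mA.
But then V_CE = 8.4 − 35×4.7 = -156 V < V_CE(sat) = 0.2 V — impossible in the active region.
So the transistor is saturated. With V_CE = 0.2 V, I_C = (V_CC − 0.2)/R_C = 8.2/4.7 = 1.74 mA.
Check: β·I_B = 35 mA > I_C = 1.74 mA, confirming saturation.

saturation; I_C ≈ 1.7 mA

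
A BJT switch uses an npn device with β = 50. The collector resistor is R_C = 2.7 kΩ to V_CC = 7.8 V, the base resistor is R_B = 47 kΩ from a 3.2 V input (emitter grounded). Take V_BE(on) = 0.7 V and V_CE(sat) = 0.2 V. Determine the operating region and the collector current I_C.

Assume active. Base-emitter loop: I_B = (V_BB − V_BE)/R_B = (3.2 − 0.7)/47 = 0.0532 mA.
I_C = β·I_B = 50×0.0532 = 2.66 mA.
V_CE = V_CC − I_C·R_C = 7.8 − 2.66×2.7 = 0.619 V > V_CE(sat), so the active-region assumption holds.

active; I_C ≈ 2.7 mA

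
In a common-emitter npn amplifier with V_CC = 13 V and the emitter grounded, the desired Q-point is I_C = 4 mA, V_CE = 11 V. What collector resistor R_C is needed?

R_C ≈ 0.5 kΩ

Collector loop: V_CC = I_C·R_C + V_CE.
R_C = (V_CC − V_CE)/I_C = (13 − 11)/4 = 0.5 kΩ.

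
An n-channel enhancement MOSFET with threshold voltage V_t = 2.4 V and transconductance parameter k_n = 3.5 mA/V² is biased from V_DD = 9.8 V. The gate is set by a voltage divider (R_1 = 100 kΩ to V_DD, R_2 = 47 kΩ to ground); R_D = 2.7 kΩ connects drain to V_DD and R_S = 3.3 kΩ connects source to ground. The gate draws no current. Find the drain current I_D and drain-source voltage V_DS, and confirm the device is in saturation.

I_D ≈ 0.14 mA, V_DS ≈ 9 V

V_G = V_DD·R_2/(R_1+R_2) = 9.8×47/147 = 3.13 V.
Assume saturation: I_D = (k_n/2)(V_GS − V_t)² with V_GS = V_G − I_D·R_S = 3.13 − 3.3·I_D.
Substituting gives 19.1·I_D² − 9.47·I_D + 0.941 = 0, with roots I_D = 0.137 or 0.36 mA.
The root I_D = 0.36 mA gives V_GS = 1.95 V ≤ V_t, so take I_D = 0.137 mA.
Then V_GS = 2.68 V and V_DS = V_DD − I_D(R_D+R_S) = 9.8 − 0.137×6 = 8.98 V.
Saturation requires V_DS ≥ V_GS − V_t = 0.28 V; 8.98 ≥ 0.28 ✓.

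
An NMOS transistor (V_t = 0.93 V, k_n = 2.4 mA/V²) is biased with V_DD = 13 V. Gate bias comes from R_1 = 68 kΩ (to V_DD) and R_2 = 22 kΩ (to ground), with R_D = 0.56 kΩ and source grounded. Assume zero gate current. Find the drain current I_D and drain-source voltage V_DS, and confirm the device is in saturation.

I_D ≈ 6.1 mA, V_DS ≈ 9.6 V

V_G = V_DD·R_2/(R_1+R_2) = 13×22/90 = 3.18 V. With the source grounded, V_GS = V_G = 3.18 V.
Assume saturation: I_D = (k_n/2)(V_GS − V_t)² = (2.4/2)×(3.18 − 0.93)² = 1.2×2.25² = 6.06 mA.
V_DS = V_DD − I_D·R_D = 13 − 6.06×0.56 = 9.6 V.
Saturation requires V_DS ≥ V_GS − V_t = 2.25 V; 9.6 ≥ 2.25 ✓.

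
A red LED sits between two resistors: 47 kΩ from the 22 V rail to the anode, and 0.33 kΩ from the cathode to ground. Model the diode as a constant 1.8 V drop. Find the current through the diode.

I ≈ 0.43 mA

The two resistors are in series with the diode, so KVL gives 22 = I·47 + 1.8 + I·0.33.
I = (22 − 1.8) / (47 + 0.33) kΩ = 20.2 / 47.3 = 0.427 mA.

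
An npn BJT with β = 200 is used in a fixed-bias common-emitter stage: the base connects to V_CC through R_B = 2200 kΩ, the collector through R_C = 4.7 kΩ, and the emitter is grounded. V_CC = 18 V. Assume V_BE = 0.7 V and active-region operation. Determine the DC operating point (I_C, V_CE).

I_C ≈ 1.6 mA, V_CE ≈ 11 V

Base loop: V_CC = I_B·R_B + V_BE, so I_B = (18 − 0.7)/2200 kΩ = 0.00786 mA.
In the active region I_C = β·I_B = 200 × 0.00786 = 1.57 mA.
Collector loop: V_CE = V_CC − I_C·R_C = 18 − 1.57×4.7 = 10.6 V.
Since V_CE = 10.6 V > V_CE(sat) ≈ 0.2 V, the transistor is in the active region as assumed.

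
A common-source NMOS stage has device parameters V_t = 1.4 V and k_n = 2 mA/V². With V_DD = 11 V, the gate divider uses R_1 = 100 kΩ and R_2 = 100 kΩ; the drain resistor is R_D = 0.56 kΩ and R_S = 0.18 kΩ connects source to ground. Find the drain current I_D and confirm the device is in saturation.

V_G = V_DD·R_2/(R_1+R_2) = 11×100/200 = 5.5 V.
Assume saturation: I_D = (k_n/2)(V_GS − V_t)² with V_GS = V_G − I_D·R_S = 5.5 − 0.18·I_D.
Substituting gives 0.0324·I_D² − 2.48·I_D + 16.8 = 0, with roots I_D = 7.53 or 68.9 mA.
The root I_D = 68.9 mA gives V_GS = -6.9 V ≤ V_t, so take I_D = 7.53 mA.
Then V_GS = 4.14 V and V_DS = V_DD − I_D(R_D+R_S) = 11 − 7.53×0.74 = 5.43 V.
Saturation requires V_DS ≥ V_GS − V_t = 2.74 V; 5.43 ≥ 2.74 ✓.

I_D ≈ 7.5 mA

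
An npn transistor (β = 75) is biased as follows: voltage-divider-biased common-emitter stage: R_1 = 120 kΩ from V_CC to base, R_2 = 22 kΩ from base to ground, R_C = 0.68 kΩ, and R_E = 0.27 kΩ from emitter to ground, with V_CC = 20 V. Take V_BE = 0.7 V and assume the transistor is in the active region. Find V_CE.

V_CE ≈ 16 V

Thevenize the base divider: V_Th = V_CC·R_2/(R_1+R_2) = 20×22/142 = 3.1 V, R_Th = R_1‖R_2 = 18.6 kΩ.
Base-emitter loop: V_Th = I_B·R_Th + V_BE + (β+1)I_B·R_E, so I_B = (3.1 − 0.7) / (18.6 + 76×0.27) = 0.0613 mA.
I_C = β·I_B = 75×0.0613 = 4.6 mA, and I_E = (β+1)I_B = 4.66 mA.
V_CE = V_CC − I_C·R_C − I_E·R_E = 20 − 4.6×0.68 − 4.66×0.27 = 15.6 V.
V_CE = 15.6 V > 0.2 V confirms active-region operation.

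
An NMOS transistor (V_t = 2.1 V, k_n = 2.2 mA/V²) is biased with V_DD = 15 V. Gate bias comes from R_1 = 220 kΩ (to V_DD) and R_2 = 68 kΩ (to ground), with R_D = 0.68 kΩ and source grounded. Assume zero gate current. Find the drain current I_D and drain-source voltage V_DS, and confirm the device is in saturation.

I_D ≈ 2.3 mA, V_DS ≈ 13 V

V_G = V_DD·R_2/(R_1+R_2) = 15×68/288 = 3.54 V. With the source grounded, V_GS = V_G = 3.54 V.
Assume saturation: I_D = (k_n/2)(V_GS − V_t)² = (2.2/2)×(3.54 − 2.1)² = 1.1×1.44² = 2.29 mA.
V_DS = V_DD − I_D·R_D = 15 − 2.29×0.68 = 13.4 V.
Saturation requires V_DS ≥ V_GS − V_t = 1.44 V; 13.4 ≥ 1.44 ✓.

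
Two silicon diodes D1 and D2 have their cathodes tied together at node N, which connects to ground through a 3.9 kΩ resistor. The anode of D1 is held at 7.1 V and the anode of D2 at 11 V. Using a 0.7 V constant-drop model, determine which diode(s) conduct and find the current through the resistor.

Assume both conduct. Then node N would need to be at both 7.1−0.7 = 6.4 V and 11−0.7 = 10.3 V, which is impossible.
Assume only D2 conducts: V_N = 11 − 0.7 = 10.3 V, so I_R = 10.3/3.9 = 2.64 mA.
Check D1: its anode-to-cathode voltage is 7.1 − 10.3 = -3.2 V < 0.7 V, so it is off. The assumption is consistent.

Only D2 conducts; I_R ≈ 2.6 mA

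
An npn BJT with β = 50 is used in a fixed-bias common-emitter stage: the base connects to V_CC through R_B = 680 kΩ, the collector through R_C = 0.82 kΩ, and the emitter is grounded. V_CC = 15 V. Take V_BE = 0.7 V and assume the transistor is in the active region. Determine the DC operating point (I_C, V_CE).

I_C ≈ 1.1 mA, V_CE ≈ 14 V

Base loop: V_CC = I_B·R_B + V_BE, so I_B = (15 − 0.7)/680 kΩ = 0.021 mA.
In the active region I_C = β·I_B = 50 × 0.021 = 1.05 mA.
Collector loop: V_CE = V_CC − I_C·R_C = 15 − 1.05×0.82 = 14.1 V.
Since V_CE = 14.1 V > V_CE(sat) ≈ 0.2 V, the transistor is in the active region as assumed.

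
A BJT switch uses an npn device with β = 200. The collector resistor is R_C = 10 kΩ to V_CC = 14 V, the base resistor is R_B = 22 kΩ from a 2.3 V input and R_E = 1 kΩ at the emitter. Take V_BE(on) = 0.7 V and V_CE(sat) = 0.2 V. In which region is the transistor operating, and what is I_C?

saturation; I_C ≈ 1.3 mA

Assume active: I_B = (2.3 − 0.7)/(22 + 201×1) = 0.00717 mA, I_C = β·I_B = 1.43 mA.
Then V_CE = 14 − 1.43×10 − 1.44×1 = -1.79 V < 0.2 V — the active assumption fails.
Re-solve with V_CE = 0.2 V. KCL at the emitter: V_E/R_E = (V_BB−0.7−V_E)/R_B + (V_CC−0.2−V_E)/R_C, giving V_E = 1.27 V.
I_C = (V_CC − 0.2 − V_E)/R_C = (13.8 − 1.27)/10 = 1.25 mA.
Check: I_B = (1.6 − 1.27)/22 = 0.0151 mA, and β·I_B = 3.02 mA > I_C, confirming saturation.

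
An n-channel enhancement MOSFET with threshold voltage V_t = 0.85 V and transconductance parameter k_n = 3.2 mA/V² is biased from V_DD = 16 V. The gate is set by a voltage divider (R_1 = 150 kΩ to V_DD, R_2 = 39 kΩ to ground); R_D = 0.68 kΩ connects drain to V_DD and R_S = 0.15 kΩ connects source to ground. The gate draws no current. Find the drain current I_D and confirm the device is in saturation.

I_D ≈ 4.8 mA

V_G = V_DD·R_2/(R_1+R_2) = 16×39/189 = 3.3 V.
Assume saturation: I_D = (k_n/2)(V_GS − V_t)² with V_GS = V_G − I_D·R_S = 3.3 − 0.15·I_D.
Substituting gives 0.036·I_D² − 2.18·I_D + 9.62 = 0, with roots I_D = 4.8 or 55.7 mA.
The root I_D = 55.7 mA gives V_GS = -5.05 V ≤ V_t, so take I_D = 4.8 mA.
Then V_GS = 2.58 V and V_DS = V_DD − I_D(R_D+R_S) = 16 − 4.8×0.83 = 12 V.
Saturation requires V_DS ≥ V_GS − V_t = 1.73 V; 12 ≥ 1.73 ✓.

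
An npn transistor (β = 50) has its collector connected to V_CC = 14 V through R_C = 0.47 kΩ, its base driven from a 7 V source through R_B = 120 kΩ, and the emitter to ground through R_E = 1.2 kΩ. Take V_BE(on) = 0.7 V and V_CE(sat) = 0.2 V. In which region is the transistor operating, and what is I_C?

active; I_C ≈ 1.7 mA

Assume active. Base-emitter loop: I_B = (V_BB − V_BE)/(R_B + (β+1)R_E) = (7 − 0.7)/(120 + 51×1.2) = 0.0348 mA.
I_C = β·I_B = 50×0.0348 = 1.74 mA.
V_CE = V_CC − I_C·R_C − I_E·R_E = 14 − 1.74×0.47 − 1.77×1.2 = 11.1 V > V_CE(sat), so the active-region assumption holds.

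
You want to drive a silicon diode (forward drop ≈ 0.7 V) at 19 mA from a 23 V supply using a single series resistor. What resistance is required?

R ≈ 1.2 kΩ

The resistor drops V_S − V_D = 23 − 0.7 = 22.3 V at 19 mA.
R = 22.3 V / 19 mA = 1.17 kΩ.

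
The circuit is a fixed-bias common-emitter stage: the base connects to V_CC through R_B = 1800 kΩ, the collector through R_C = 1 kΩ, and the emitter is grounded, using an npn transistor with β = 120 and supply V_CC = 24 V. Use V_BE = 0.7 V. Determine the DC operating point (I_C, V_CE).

I_C ≈ 1.6 mA, V_CE ≈ 22 V

Base loop: V_CC = I_B·R_B + V_BE, so I_B = (24 − 0.7)/1800 kΩ = 0.0129 mA.
In the active region I_C = β·I_B = 120 × 0.0129 = 1.55 mA.
Collector loop: V_CE = V_CC − I_C·R_C = 24 − 1.55×1 = 22.4 V.
Since V_CE = 22.4 V > V_CE(sat) ≈ 0.2 V, the transistor is in the active region as assumed.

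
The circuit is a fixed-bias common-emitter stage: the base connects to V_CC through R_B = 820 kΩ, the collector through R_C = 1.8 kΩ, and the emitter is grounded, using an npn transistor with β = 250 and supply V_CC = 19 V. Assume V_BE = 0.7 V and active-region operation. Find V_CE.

Base loop: V_CC = I_B·R_B + V_BE, so I_B = (19 − 0.7)/820 kΩ = 0.0223 mA.
In the active region I_C = β·I_B = 250 × 0.0223 = 5.58 mA.
Collector loop: V_CE = V_CC − I_C·R_C = 19 − 5.58×1.8 = 8.96 V.
Since V_CE = 8.96 V > V_CE(sat) ≈ 0.2 V, the transistor is in the active region as assumed.

V_CE ≈ 9 V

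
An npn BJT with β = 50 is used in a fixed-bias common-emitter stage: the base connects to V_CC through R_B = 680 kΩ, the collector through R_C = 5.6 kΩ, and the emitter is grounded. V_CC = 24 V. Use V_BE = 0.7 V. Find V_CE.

Base loop: V_CC = I_B·R_B + V_BE, so I_B = (24 − 0.7)/680 kΩ = 0.0343 mA.
In the active region I_C = β·I_B = 50 × 0.0343 = 1.71 mA.
Collector loop: V_CE = V_CC − I_C·R_C = 24 − 1.71×5.6 = 14.4 V.
Since V_CE = 14.4 V > V_CE(sat) ≈ 0.2 V, the transistor is in the active region as assumed.

V_CE ≈ 14 V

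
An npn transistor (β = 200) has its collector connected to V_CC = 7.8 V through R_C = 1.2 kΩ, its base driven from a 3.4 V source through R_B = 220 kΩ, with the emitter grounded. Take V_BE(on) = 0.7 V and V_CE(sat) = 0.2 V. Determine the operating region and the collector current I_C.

Assume active. Base-emitter loop: I_B = (V_BB − V_BE)/R_B = (3.4 − 0.7)/220 = 0.0123 mA.
I_C = β·I_B = 200×0.0123 = 2.45 mA.
V_CE = V_CC − I_C·R_C = 7.8 − 2.45×1.2 = 4.85 V > V_CE(sat), so the active-region assumption holds.

active; I_C ≈ 2.5 mA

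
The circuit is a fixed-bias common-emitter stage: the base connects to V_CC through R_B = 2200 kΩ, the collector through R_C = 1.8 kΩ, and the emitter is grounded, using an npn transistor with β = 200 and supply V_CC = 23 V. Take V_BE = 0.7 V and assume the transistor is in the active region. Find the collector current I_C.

I_C ≈ 2 mA

Base loop: V_CC = I_B·R_B + V_BE, so I_B = (23 − 0.7)/2200 kΩ = 0.0101 mA.
In the active region I_C = β·I_B = 200 × 0.0101 = 2.03 mA.
Collector loop: V_CE = V_CC − I_C·R_C = 23 − 2.03×1.8 = 19.4 V.
Since V_CE = 19.4 V > V_CE(sat) ≈ 0.2 V, the transistor is in the active region as assumed.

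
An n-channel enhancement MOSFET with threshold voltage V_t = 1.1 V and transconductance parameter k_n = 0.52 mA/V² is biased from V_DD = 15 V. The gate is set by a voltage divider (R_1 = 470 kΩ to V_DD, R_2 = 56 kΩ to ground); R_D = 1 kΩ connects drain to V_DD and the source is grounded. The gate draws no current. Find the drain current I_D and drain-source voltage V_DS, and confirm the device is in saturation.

V_G = V_DD·R_2/(R_1+R_2) = 15×56/526 = 1.6 V. With the source grounded, V_GS = V_G = 1.6 V.
Assume saturation: I_D = (k_n/2)(V_GS − V_t)² = (0.52/2)×(1.6 − 1.1)² = 0.26×0.497² = 0.0642 mA.
V_DS = V_DD − I_D·R_D = 15 − 0.0642×1 = 14.9 V.
Saturation requires V_DS ≥ V_GS − V_t = 0.497 V; 14.9 ≥ 0.497 ✓.

I_D ≈ 0.064 mA, V_DS ≈ 15 V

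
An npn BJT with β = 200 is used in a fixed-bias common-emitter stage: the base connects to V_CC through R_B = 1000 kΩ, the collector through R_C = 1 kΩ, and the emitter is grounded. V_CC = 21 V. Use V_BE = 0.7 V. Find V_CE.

Base loop: V_CC = I_B·R_B + V_BE, so I_B = (21 − 0.7)/1000 kΩ = 0.0203 mA.
In the active region I_C = β·I_B = 200 × 0.0203 = 4.06 mA.
Collector loop: V_CE = V_CC − I_C·R_C = 21 − 4.06×1 = 16.9 V.
Since V_CE = 16.9 V > V_CE(sat) ≈ 0.2 V, the transistor is in the active region as assumed.

V_CE ≈ 17 V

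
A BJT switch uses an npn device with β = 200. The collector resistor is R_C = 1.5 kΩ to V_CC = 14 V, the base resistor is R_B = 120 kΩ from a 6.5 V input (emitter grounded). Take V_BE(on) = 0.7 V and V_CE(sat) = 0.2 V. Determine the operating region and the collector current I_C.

saturation; I_C ≈ 9.2 mA

Assume active: I_B = (6.5 − 0.7)/120 = 0.0483 mA, giving I_C = β·I_B = 9.67 mA.
But then V_CE = 14 − 9.67×1.5 = -0.5 V < V_CE(sat) = 0.2 V — impossible in the active region.
So the transistor is saturated. With V_CE = 0.2 V, I_C = (V_CC − 0.2)/R_C = 13.8/1.5 = 9.2 mA.
Check: β·I_B = 9.67 mA > I_C = 9.2 mA, confirming saturation.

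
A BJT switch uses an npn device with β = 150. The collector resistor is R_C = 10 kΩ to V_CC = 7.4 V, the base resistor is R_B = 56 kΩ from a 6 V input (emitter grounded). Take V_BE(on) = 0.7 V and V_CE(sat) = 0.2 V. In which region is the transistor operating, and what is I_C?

saturation; I_C ≈ 0.72 mA

Assume active: I_B = (6 − 0.7)/56 = 0.0946 mA, giving I_C = β·I_B = 14.2 mA.
But then V_CE = 7.4 − 14.2×10 = -135 V < V_CE(sat) = 0.2 V — impossible in the active region.
So the transistor is saturated. With V_CE = 0.2 V, I_C = (V_CC − 0.2)/R_C = 7.2/10 = 0.72 mA.
Check: β·I_B = 14.2 mA > I_C = 0.72 mA, confirming saturation.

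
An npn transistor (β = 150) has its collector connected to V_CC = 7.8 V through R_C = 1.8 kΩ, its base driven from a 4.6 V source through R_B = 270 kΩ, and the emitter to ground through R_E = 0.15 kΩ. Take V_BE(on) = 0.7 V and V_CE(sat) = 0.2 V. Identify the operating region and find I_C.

active; I_C ≈ 2 mA

Assume active. Base-emitter loop: I_B = (V_BB − V_BE)/(R_B + (β+1)R_E) = (4.6 − 0.7)/(270 + 151×0.15) = 0.0133 mA.
I_C = β·I_B = 150×0.0133 = 2 mA.
V_CE = V_CC − I_C·R_C − I_E·R_E = 7.8 − 2×1.8 − 2.01×0.15 = 3.9 V > V_CE(sat), so the active-region assumption holds.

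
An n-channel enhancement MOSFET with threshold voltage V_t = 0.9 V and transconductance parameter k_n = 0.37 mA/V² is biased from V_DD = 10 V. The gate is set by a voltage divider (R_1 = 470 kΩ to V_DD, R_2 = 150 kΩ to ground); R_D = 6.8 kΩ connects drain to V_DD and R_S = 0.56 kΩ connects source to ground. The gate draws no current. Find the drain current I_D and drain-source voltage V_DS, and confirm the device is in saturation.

I_D ≈ 0.33 mA, V_DS ≈ 7.6 V

V_G = V_DD·R_2/(R_1+R_2) = 10×150/620 = 2.42 V.
Assume saturation: I_D = (k_n/2)(V_GS − V_t)² with V_GS = V_G − I_D·R_S = 2.42 − 0.56·I_D.
Substituting gives 0.058·I_D² − 1.31·I_D + 0.427 = 0, with roots I_D = 0.33 or 22.3 mA.
The root I_D = 22.3 mA gives V_GS = -10.1 V ≤ V_t, so take I_D = 0.33 mA.
Then V_GS = 2.23 V and V_DS = V_DD − I_D(R_D+R_S) = 10 − 0.33×7.36 = 7.57 V.
Saturation requires V_DS ≥ V_GS − V_t = 1.33 V; 7.57 ≥ 1.33 ✓.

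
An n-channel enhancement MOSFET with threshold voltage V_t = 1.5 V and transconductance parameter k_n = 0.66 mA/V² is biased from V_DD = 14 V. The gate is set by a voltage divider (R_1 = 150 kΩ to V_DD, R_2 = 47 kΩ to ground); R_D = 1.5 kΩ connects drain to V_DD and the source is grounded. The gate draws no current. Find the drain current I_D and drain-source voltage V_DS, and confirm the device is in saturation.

I_D ≈ 1.1 mA, V_DS ≈ 12 V

V_G = V_DD·R_2/(R_1+R_2) = 14×47/197 = 3.34 V. With the source grounded, V_GS = V_G = 3.34 V.
Assume saturation: I_D = (k_n/2)(V_GS − V_t)² = (0.66/2)×(3.34 − 1.5)² = 0.33×1.84² = 1.12 mA.
V_DS = V_DD − I_D·R_D = 14 − 1.12×1.5 = 12.3 V.
Saturation requires V_DS ≥ V_GS − V_t = 1.84 V; 12.3 ≥ 1.84 ✓.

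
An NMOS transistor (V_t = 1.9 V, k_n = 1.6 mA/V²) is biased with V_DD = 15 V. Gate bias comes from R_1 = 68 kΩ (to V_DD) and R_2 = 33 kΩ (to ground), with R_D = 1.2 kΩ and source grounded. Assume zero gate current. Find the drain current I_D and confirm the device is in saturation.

I_D ≈ 7.2 mA

V_G = V_DD·R_2/(R_1+R_2) = 15×33/101 = 4.9 V. With the source grounded, V_GS = V_G = 4.9 V.
Assume saturation: I_D = (k_n/2)(V_GS − V_t)² = (1.6/2)×(4.9 − 1.9)² = 0.8×3² = 7.2 mA.
V_DS = V_DD − I_D·R_D = 15 − 7.2×1.2 = 6.35 V.
Saturation requires V_DS ≥ V_GS − V_t = 3 V; 6.35 ≥ 3 ✓.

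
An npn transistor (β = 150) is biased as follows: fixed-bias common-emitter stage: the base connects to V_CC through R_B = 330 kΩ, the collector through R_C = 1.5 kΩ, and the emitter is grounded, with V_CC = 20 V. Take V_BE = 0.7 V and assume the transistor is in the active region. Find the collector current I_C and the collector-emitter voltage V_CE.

Base loop: V_CC = I_B·R_B + V_BE, so I_B = (20 − 0.7)/330 kΩ = 0.0585 mA.
In the active region I_C = β·I_B = 150 × 0.0585 = 8.77 mA.
Collector loop: V_CE = V_CC − I_C·R_C = 20 − 8.77×1.5 = 6.84 V.
Since V_CE = 6.84 V > V_CE(sat) ≈ 0.2 V, the transistor is in the active region as assumed.

I_C ≈ 8.8 mA, V_CE ≈ 6.8 V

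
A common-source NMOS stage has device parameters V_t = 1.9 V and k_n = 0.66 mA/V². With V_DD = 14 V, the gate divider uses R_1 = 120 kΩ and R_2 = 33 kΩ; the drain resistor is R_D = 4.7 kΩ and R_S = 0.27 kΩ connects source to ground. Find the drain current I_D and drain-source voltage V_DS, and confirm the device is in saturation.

V_G = V_DD·R_2/(R_1+R_2) = 14×33/153 = 3.02 V.
Assume saturation: I_D = (k_n/2)(V_GS − V_t)² with V_GS = V_G − I_D·R_S = 3.02 − 0.27·I_D.
Substituting gives 0.0241·I_D² − 1.2·I_D + 0.414 = 0, with roots I_D = 0.347 or 49.5 mA.
The root I_D = 49.5 mA gives V_GS = -10.3 V ≤ V_t, so take I_D = 0.347 mA.
Then V_GS = 2.93 V and V_DS = V_DD − I_D(R_D+R_S) = 14 − 0.347×4.97 = 12.3 V.
Saturation requires V_DS ≥ V_GS − V_t = 1.03 V; 12.3 ≥ 1.03 ✓.

I_D ≈ 0.35 mA, V_DS ≈ 12 V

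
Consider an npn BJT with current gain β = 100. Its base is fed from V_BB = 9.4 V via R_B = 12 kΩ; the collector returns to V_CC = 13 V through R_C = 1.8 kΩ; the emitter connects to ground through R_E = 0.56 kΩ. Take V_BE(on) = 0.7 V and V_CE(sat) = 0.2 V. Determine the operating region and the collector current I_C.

saturation; I_C ≈ 5.3 mA

Assume active: I_B = (9.4 − 0.7)/(12 + 101×0.56) = 0.127 mA, I_C = β·I_B = 12.7 mA.
Then V_CE = 13 − 12.7×1.8 − 12.8×0.56 = -17 V < 0.2 V — the active assumption fails.
Re-solve with V_CE = 0.2 V. KCL at the emitter: V_E/R_E = (V_BB−0.7−V_E)/R_B + (V_CC−0.2−V_E)/R_C, giving V_E = 3.23 V.
I_C = (V_CC − 0.2 − V_E)/R_C = (12.8 − 3.23)/1.8 = 5.32 mA.
Check: I_B = (8.7 − 3.23)/12 = 0.456 mA, and β·I_B = 45.6 mA > I_C, confirming saturation.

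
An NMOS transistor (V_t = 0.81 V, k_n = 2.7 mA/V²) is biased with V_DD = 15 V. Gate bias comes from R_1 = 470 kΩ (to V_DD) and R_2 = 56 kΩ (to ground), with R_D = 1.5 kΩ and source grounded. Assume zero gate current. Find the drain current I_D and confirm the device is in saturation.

V_G = V_DD·R_2/(R_1+R_2) = 15×56/526 = 1.6 V. With the source grounded, V_GS = V_G = 1.6 V.
Assume saturation: I_D = (k_n/2)(V_GS − V_t)² = (2.7/2)×(1.6 − 0.81)² = 1.35×0.787² = 0.836 mA.
V_DS = V_DD − I_D·R_D = 15 − 0.836×1.5 = 13.7 V.
Saturation requires V_DS ≥ V_GS − V_t = 0.787 V; 13.7 ≥ 0.787 ✓.

I_D ≈ 0.84 mA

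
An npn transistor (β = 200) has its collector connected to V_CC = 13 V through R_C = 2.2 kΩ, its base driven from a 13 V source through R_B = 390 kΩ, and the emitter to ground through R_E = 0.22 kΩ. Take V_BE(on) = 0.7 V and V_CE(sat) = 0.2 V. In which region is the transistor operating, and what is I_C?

Assume active: I_B = (13 − 0.7)/(390 + 201×0.22) = 0.0283 mA, I_C = β·I_B = 5.67 mA.
Then V_CE = 13 − 5.67×2.2 − 5.69×0.22 = -0.716 V < 0.2 V — the active assumption fails.
Re-solve with V_CE = 0.2 V. KCL at the emitter: V_E/R_E = (V_BB−0.7−V_E)/R_B + (V_CC−0.2−V_E)/R_C, giving V_E = 1.17 V.
I_C = (V_CC − 0.2 − V_E)/R_C = (12.8 − 1.17)/2.2 = 5.29 mA.
Check: I_B = (12.3 − 1.17)/390 = 0.0285 mA, and β·I_B = 5.71 mA > I_C, confirming saturation.

saturation; I_C ≈ 5.3 mA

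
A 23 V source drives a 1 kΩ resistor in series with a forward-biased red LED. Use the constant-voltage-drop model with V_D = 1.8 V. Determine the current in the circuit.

KVL around the loop: 23 = V_D + I·R = 1.8 + I × 1 kΩ.
So I = (23 − 1.8) / 1 kΩ = 21.2 / 1 = 21.2 mA.

I ≈ 21 mA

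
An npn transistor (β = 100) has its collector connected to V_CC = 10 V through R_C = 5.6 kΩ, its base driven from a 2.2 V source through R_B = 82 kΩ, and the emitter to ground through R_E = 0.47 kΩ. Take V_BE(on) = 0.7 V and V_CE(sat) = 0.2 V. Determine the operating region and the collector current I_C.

active; I_C ≈ 1.2 mA

Assume active. Base-emitter loop: I_B = (V_BB − V_BE)/(R_B + (β+1)R_E) = (2.2 − 0.7)/(82 + 101×0.47) = 0.0116 mA.
I_C = β·I_B = 100×0.0116 = 1.16 mA.
V_CE = V_CC − I_C·R_C − I_E·R_E = 10 − 1.16×5.6 − 1.17×0.47 = 2.96 V > V_CE(sat), so the active-region assumption holds.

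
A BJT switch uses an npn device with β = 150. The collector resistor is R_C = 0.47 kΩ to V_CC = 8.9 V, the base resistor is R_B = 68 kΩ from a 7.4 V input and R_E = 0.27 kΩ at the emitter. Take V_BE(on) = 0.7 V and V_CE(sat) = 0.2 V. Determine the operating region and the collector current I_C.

active; I_C ≈ 9.2 mA

Assume active. Base-emitter loop: I_B = (V_BB − V_BE)/(R_B + (β+1)R_E) = (7.4 − 0.7)/(68 + 151×0.27) = 0.0616 mA.
I_C = β·I_B = 150×0.0616 = 9.24 mA.
V_CE = V_CC − I_C·R_C − I_E·R_E = 8.9 − 9.24×0.47 − 9.3×0.27 = 2.05 V > V_CE(sat), so the active-region assumption holds.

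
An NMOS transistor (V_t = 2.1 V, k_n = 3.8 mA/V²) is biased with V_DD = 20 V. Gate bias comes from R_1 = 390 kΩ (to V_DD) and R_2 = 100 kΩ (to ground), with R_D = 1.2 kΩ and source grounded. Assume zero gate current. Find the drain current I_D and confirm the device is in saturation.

V_G = V_DD·R_2/(R_1+R_2) = 20×100/490 = 4.08 V. With the source grounded, V_GS = V_G = 4.08 V.
Assume saturation: I_D = (k_n/2)(V_GS − V_t)² = (3.8/2)×(4.08 − 2.1)² = 1.9×1.98² = 7.46 mA.
V_DS = V_DD − I_D·R_D = 20 − 7.46×1.2 = 11 V.
Saturation requires V_DS ≥ V_GS − V_t = 1.98 V; 11 ≥ 1.98 ✓.

I_D ≈ 7.5 mA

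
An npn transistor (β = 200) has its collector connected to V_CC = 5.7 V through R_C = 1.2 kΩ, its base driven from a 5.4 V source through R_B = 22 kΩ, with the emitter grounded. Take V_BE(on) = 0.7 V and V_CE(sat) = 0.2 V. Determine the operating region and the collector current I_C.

Assume active: I_B = (5.4 − 0.7)/22 = 0.214 mA, giving I_C = β·I_B = 42.7 mA.
But then V_CE = 5.7 − 42.7×1.2 = -45.6 V < V_CE(sat) = 0.2 V — impossible in the active region.
So the transistor is saturated. With V_CE = 0.2 V, I_C = (V_CC − 0.2)/R_C = 5.5/1.2 = 4.58 mA.
Check: β·I_B = 42.7 mA > I_C = 4.58 mA, confirming saturation.

saturation; I_C ≈ 4.6 mA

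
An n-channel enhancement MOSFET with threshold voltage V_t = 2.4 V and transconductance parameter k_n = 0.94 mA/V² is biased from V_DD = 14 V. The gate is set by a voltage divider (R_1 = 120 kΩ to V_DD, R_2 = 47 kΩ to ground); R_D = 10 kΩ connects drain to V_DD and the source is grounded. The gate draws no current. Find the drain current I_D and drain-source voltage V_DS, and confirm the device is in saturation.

V_G = V_DD·R_2/(R_1+R_2) = 14×47/167 = 3.94 V. With the source grounded, V_GS = V_G = 3.94 V.
Assume saturation: I_D = (k_n/2)(V_GS − V_t)² = (0.94/2)×(3.94 − 2.4)² = 0.47×1.54² = 1.11 mA.
V_DS = V_DD − I_D·R_D = 14 − 1.11×10 = 2.85 V.
Saturation requires V_DS ≥ V_GS − V_t = 1.54 V; 2.85 ≥ 1.54 ✓.

I_D ≈ 1.1 mA, V_DS ≈ 2.9 V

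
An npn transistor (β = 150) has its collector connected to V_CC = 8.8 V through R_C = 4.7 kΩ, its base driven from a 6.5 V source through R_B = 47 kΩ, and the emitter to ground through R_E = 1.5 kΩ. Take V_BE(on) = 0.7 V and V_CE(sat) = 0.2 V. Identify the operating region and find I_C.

saturation; I_C ≈ 1.4 mA

Assume active: I_B = (6.5 − 0.7)/(47 + 151×1.5) = 0.0212 mA, I_C = β·I_B = 3.18 mA.
Then V_CE = 8.8 − 3.18×4.7 − 3.2×1.5 = -11 V < 0.2 V — the active assumption fails.
Re-solve with V_CE = 0.2 V. KCL at the emitter: V_E/R_E = (V_BB−0.7−V_E)/R_B + (V_CC−0.2−V_E)/R_C, giving V_E = 2.17 V.
I_C = (V_CC − 0.2 − V_E)/R_C = (8.6 − 2.17)/4.7 = 1.37 mA.
Check: I_B = (5.8 − 2.17)/47 = 0.0773 mA, and β·I_B = 11.6 mA > I_C, confirming saturation.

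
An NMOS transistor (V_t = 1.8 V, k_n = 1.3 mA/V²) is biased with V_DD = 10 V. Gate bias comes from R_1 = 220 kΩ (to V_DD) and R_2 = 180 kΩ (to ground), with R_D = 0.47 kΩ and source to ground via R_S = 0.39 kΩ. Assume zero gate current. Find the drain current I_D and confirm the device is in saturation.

V_G = V_DD·R_2/(R_1+R_2) = 10×180/400 = 4.5 V.
Assume saturation: I_D = (k_n/2)(V_GS − V_t)² with V_GS = V_G − I_D·R_S = 4.5 − 0.39·I_D.
Substituting gives 0.0989·I_D² − 2.37·I_D + 4.74 = 0, with roots I_D = 2.2 or 21.8 mA.
The root I_D = 21.8 mA gives V_GS = -3.99 V ≤ V_t, so take I_D = 2.2 mA.
Then V_GS = 3.64 V and V_DS = V_DD − I_D(R_D+R_S) = 10 − 2.2×0.86 = 8.11 V.
Saturation requires V_DS ≥ V_GS − V_t = 1.84 V; 8.11 ≥ 1.84 ✓.

I_D ≈ 2.2 mA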